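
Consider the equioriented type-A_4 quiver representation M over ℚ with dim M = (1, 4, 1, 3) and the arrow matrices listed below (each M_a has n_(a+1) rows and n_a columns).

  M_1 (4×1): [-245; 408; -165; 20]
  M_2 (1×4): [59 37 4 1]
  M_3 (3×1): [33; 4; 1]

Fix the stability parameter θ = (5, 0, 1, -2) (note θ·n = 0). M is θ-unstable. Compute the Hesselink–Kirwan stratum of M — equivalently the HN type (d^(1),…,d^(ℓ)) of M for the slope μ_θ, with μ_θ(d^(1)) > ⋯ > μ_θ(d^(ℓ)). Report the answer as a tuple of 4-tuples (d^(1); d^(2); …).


Via rank(M_{q-1}∘⋯∘M_p): M ≅ I[1,4], I[2,2]^3, I[4,4]^2.
μ_θ-semistable layers: μ^(1)=1; μ^(2)=0; μ^(3)=-2

((1, 1, 1, 1); (0, 3, 0, 0); (0, 0, 0, 2))


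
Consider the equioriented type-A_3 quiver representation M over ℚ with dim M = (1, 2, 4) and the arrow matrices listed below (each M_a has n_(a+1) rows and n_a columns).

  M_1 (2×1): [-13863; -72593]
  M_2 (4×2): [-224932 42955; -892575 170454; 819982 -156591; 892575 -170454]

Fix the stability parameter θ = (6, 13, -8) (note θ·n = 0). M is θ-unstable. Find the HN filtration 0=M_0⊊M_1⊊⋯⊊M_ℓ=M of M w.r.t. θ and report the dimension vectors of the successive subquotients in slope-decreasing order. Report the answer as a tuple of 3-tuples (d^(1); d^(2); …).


Via rank(M_{q-1}∘⋯∘M_p): M ≅ I[1,3], I[2,3], I[3,3]^2.
μ_θ-semistable layers: μ^(1)=11/3; μ^(2)=5/2; μ^(3)=-8

((1, 1, 1); (0, 1, 1); (0, 0, 2))


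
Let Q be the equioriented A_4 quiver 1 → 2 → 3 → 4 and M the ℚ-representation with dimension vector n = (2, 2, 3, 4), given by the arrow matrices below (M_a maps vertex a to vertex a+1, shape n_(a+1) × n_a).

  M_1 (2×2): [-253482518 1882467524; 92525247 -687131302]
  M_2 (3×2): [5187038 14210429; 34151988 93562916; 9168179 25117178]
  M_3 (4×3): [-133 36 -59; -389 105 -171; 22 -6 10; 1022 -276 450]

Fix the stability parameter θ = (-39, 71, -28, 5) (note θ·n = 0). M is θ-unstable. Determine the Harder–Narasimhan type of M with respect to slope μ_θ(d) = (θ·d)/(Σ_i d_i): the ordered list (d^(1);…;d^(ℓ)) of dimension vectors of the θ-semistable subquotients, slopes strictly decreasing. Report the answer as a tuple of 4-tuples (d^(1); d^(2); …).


Via rank(M_{q-1}∘⋯∘M_p): M ≅ I[1,3], I[1,4], I[3,4], I[4,4]^2.
μ_θ-semistable layers: μ^(1)=43/2; μ^(2)=16; μ^(3)=5; μ^(4)=-28; μ^(5)=-39

((0, 1, 1, 0); (0, 1, 1, 1); (0, 0, 0, 3); (0, 0, 1, 0); (2, 0, 0, 0))


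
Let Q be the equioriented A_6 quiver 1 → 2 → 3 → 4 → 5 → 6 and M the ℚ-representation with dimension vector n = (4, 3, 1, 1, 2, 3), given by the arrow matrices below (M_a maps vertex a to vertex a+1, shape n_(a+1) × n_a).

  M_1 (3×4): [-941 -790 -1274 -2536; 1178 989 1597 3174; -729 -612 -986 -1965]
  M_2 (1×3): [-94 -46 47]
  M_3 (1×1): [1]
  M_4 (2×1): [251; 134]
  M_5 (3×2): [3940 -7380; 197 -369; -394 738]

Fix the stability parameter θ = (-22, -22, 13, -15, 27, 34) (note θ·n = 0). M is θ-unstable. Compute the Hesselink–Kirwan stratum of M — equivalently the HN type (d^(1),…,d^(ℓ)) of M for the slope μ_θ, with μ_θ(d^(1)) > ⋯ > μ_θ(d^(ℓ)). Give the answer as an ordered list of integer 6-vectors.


Interval decomposition of M: I[1,1], I[1,2]^2, I[1,6], I[5,5], I[6,6]^2.
HN type (ℓ=4): μ^(1)=34; μ^(2)=27; μ^(3)=-1; μ^(4)=-22

((0, 0, 0, 0, 0, 3); (0, 0, 0, 0, 2, 0); (0, 0, 1, 1, 0, 0); (4, 3, 0, 0, 0, 0))


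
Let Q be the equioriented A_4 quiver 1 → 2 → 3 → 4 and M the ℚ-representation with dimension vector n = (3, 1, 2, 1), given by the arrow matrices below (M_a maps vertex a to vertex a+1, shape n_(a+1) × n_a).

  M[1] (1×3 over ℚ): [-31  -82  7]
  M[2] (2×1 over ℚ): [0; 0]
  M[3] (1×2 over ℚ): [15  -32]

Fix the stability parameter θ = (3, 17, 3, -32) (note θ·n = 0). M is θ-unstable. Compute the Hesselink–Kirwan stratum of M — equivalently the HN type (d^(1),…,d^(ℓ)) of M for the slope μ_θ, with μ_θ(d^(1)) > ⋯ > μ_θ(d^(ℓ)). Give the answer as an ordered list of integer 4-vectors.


Barcode: M ≅ I[1,1]^2, I[1,2], I[3,3], I[3,4]. HN layers by μ_θ (3 steps, strictly decreasing):
  μ^(1)=17; μ^(2)=3; μ^(3)=-29/2

((0, 1, 0, 0); (3, 0, 1, 0); (0, 0, 1, 1))


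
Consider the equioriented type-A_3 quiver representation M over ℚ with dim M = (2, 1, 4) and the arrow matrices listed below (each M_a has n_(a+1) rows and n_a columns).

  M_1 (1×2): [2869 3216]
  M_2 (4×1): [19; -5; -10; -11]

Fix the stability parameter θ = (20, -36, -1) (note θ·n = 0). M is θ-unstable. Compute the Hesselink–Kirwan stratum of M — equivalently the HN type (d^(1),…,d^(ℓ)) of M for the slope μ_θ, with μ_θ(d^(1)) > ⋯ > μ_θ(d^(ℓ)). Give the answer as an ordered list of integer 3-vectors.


Via rank(M_{q-1}∘⋯∘M_p): M ≅ I[1,1], I[1,3], I[3,3]^3.
μ_θ-semistable layers: μ^(1)=20; μ^(2)=-1; μ^(3)=-8

((1, 0, 0); (0, 0, 4); (1, 1, 0))


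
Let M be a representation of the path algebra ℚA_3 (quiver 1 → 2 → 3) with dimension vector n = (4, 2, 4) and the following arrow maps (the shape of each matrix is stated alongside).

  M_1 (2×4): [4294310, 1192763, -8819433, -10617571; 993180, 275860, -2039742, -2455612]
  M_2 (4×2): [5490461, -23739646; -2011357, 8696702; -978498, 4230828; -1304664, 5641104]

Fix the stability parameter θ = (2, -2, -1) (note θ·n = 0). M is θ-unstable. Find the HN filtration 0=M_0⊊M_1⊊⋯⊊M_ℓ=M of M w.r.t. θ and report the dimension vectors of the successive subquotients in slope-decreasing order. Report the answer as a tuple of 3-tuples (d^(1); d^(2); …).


Barcode: M ≅ I[1,1]^2, I[1,2], I[1,3], I[3,3]^3. HN layers by μ_θ (4 steps, strictly decreasing):
  μ^(1)=2; μ^(2)=0; μ^(3)=-1/3; μ^(4)=-1

((2, 0, 0); (1, 1, 0); (1, 1, 1); (0, 0, 3))


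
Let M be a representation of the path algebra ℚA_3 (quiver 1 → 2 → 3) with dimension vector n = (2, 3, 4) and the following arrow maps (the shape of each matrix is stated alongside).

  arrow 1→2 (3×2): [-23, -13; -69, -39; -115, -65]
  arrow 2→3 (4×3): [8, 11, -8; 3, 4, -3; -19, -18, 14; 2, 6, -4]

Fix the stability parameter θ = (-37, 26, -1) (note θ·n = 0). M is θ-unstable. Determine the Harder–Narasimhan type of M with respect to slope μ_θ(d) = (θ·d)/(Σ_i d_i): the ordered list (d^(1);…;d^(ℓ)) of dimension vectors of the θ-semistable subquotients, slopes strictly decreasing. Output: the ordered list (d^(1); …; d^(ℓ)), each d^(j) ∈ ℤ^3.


Barcode: M ≅ I[1,1], I[1,3], I[2,3]^2, I[3,3]. HN layers by μ_θ (3 steps, strictly decreasing):
  μ^(1)=25/2; μ^(2)=-1; μ^(3)=-37

((0, 3, 3); (0, 0, 1); (2, 0, 0))


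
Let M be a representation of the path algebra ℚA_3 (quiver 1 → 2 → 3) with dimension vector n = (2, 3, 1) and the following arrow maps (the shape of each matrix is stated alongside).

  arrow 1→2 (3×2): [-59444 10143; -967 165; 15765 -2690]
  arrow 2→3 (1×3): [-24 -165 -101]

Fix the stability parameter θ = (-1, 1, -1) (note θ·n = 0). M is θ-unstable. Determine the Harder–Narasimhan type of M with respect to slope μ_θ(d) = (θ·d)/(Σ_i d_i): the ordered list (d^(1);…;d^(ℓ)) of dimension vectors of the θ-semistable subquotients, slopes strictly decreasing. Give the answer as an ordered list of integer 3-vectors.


Interval decomposition of M: I[1,2], I[1,3], I[2,2].
HN type (ℓ=3): μ^(1)=1; μ^(2)=0; μ^(3)=-1

((0, 2, 0); (0, 1, 1); (2, 0, 0))


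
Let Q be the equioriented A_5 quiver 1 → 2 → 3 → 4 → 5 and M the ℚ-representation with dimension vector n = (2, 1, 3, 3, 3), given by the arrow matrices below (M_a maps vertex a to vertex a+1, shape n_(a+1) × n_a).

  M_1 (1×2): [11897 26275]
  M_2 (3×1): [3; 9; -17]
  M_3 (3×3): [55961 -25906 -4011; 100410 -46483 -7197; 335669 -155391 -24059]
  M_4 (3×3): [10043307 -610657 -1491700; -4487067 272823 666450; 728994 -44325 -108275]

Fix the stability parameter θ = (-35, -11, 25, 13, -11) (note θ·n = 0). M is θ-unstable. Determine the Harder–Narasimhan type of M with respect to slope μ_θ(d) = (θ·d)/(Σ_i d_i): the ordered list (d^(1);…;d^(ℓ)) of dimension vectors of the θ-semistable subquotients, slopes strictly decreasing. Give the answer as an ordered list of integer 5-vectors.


Barcode: M ≅ I[1,1], I[1,5], I[3,4], I[3,5], I[5,5]. HN layers by μ_θ (4 steps, strictly decreasing):
  μ^(1)=19; μ^(2)=9; μ^(3)=-11; μ^(4)=-35

((0, 0, 1, 1, 0); (0, 0, 2, 2, 2); (0, 1, 0, 0, 1); (2, 0, 0, 0, 0))


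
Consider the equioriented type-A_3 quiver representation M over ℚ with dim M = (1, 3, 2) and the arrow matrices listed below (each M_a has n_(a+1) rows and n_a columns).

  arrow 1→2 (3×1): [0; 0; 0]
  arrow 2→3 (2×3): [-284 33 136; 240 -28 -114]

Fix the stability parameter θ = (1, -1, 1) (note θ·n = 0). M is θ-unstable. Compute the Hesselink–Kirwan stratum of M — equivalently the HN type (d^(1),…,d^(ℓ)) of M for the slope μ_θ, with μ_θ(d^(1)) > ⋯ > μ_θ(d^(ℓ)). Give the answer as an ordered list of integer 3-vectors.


Barcode: M ≅ I[1,1], I[2,2], I[2,3]^2. HN layers by μ_θ (2 steps, strictly decreasing):
  μ^(1)=1; μ^(2)=-1

((1, 0, 2); (0, 3, 0))


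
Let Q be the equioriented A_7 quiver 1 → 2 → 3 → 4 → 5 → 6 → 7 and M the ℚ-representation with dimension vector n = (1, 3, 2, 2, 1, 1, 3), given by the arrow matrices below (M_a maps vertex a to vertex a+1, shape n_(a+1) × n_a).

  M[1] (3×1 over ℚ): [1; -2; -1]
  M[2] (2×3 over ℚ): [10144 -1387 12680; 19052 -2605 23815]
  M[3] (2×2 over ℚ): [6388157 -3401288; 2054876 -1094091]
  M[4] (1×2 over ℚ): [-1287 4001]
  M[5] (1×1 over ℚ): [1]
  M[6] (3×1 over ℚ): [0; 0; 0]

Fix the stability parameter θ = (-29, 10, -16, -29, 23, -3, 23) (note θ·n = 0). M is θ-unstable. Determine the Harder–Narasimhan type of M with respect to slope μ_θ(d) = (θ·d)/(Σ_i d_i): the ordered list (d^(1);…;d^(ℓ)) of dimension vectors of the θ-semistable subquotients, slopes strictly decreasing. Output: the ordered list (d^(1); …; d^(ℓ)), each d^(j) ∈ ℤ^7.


Via rank(M_{q-1}∘⋯∘M_p): M ≅ I[1,6], I[2,2], I[2,4], I[7,7]^3.
μ_θ-semistable layers: μ^(1)=23; μ^(2)=10; μ^(3)=-35/3; μ^(4)=-29

((0, 0, 0, 0, 0, 0, 3); (0, 1, 0, 0, 1, 1, 0); (0, 2, 2, 2, 0, 0, 0); (1, 0, 0, 0, 0, 0, 0))


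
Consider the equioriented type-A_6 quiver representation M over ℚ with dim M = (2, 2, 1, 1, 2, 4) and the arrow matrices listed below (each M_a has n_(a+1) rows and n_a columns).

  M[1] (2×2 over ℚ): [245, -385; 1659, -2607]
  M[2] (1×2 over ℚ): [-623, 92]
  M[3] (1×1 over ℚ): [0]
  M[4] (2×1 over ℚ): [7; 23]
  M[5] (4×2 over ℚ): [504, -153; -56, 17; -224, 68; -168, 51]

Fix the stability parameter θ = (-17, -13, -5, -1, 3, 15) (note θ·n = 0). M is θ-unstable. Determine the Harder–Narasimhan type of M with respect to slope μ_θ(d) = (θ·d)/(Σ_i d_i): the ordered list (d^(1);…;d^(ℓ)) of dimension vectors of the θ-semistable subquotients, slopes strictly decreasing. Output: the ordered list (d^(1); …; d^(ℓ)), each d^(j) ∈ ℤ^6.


Interval decomposition of M: I[1,1], I[1,3], I[2,2], I[4,6], I[5,5], I[6,6]^3.
HN type (ℓ=6): μ^(1)=15; μ^(2)=3; μ^(3)=-1; μ^(4)=-5; μ^(5)=-13; μ^(6)=-17

((0, 0, 0, 0, 0, 4); (0, 0, 0, 0, 2, 0); (0, 0, 0, 1, 0, 0); (0, 0, 1, 0, 0, 0); (0, 2, 0, 0, 0, 0); (2, 0, 0, 0, 0, 0))


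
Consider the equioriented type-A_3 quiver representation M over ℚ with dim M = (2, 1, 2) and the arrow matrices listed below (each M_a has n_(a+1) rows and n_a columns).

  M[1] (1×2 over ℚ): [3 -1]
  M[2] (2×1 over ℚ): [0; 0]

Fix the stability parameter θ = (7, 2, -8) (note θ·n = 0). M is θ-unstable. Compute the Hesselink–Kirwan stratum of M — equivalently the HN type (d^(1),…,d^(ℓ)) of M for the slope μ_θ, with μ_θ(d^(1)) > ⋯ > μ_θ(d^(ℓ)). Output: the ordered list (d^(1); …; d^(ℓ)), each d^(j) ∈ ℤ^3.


Via rank(M_{q-1}∘⋯∘M_p): M ≅ I[1,1], I[1,2], I[3,3]^2.
μ_θ-semistable layers: μ^(1)=7; μ^(2)=9/2; μ^(3)=-8

((1, 0, 0); (1, 1, 0); (0, 0, 2))


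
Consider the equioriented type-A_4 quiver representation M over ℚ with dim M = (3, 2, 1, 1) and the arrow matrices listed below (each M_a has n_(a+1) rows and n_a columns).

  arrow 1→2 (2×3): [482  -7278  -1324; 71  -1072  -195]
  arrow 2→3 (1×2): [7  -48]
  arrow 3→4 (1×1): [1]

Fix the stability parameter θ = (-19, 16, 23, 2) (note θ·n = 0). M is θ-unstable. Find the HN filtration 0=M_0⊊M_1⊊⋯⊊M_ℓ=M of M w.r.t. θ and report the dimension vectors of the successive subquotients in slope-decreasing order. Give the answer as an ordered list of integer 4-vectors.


Barcode: M ≅ I[1,1], I[1,2], I[1,4]. HN layers by μ_θ (3 steps, strictly decreasing):
  μ^(1)=16; μ^(2)=41/3; μ^(3)=-19

((0, 1, 0, 0); (0, 1, 1, 1); (3, 0, 0, 0))


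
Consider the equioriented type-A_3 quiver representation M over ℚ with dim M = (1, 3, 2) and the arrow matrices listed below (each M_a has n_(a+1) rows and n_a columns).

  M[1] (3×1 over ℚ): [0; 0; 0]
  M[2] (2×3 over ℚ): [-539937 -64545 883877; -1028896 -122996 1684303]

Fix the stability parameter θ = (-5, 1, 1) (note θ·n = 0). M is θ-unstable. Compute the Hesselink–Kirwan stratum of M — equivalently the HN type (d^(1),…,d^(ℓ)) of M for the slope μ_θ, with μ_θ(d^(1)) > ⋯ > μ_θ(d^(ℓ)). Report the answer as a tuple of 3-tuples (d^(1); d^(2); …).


Via rank(M_{q-1}∘⋯∘M_p): M ≅ I[1,1], I[2,2], I[2,3]^2.
μ_θ-semistable layers: μ^(1)=1; μ^(2)=-5

((0, 3, 2); (1, 0, 0))


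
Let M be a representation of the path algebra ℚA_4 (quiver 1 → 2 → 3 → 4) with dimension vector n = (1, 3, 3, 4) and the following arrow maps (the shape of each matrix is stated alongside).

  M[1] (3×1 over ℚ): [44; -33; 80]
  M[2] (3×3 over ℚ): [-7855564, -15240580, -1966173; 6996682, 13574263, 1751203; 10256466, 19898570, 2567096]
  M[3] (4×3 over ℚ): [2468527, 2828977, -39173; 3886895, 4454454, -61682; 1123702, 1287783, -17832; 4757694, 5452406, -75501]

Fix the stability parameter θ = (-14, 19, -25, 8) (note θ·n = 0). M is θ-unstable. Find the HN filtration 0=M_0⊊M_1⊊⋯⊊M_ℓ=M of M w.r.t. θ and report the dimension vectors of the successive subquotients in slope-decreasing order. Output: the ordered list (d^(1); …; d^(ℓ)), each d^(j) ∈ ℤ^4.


Via rank(M_{q-1}∘⋯∘M_p): M ≅ I[1,4], I[2,4]^2, I[4,4].
μ_θ-semistable layers: μ^(1)=8; μ^(2)=-3; μ^(3)=-14

((0, 0, 0, 4); (0, 3, 3, 0); (1, 0, 0, 0))


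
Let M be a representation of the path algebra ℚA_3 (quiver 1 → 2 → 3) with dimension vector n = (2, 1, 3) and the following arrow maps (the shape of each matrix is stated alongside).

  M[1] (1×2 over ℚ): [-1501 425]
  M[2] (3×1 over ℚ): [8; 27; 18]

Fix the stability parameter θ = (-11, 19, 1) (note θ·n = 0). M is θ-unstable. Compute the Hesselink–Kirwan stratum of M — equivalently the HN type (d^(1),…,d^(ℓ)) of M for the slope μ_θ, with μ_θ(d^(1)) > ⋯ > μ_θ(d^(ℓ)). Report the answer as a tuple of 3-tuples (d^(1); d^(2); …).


Barcode: M ≅ I[1,1], I[1,3], I[3,3]^2. HN layers by μ_θ (3 steps, strictly decreasing):
  μ^(1)=10; μ^(2)=1; μ^(3)=-11

((0, 1, 1); (0, 0, 2); (2, 0, 0))


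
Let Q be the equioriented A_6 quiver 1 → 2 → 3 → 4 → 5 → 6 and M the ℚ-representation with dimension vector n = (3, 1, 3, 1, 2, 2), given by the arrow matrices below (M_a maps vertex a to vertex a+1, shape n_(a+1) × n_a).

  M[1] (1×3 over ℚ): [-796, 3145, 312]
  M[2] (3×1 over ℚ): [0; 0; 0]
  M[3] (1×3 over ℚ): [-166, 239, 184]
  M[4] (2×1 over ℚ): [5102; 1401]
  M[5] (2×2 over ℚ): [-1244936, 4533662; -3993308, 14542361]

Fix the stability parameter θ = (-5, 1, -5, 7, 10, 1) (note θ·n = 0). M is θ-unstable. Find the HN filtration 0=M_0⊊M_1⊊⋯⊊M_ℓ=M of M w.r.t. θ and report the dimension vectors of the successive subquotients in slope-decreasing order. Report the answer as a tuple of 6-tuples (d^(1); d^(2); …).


Barcode: M ≅ I[1,1]^2, I[1,2], I[3,3]^2, I[3,6], I[5,5], I[6,6]. HN layers by μ_θ (4 steps, strictly decreasing):
  μ^(1)=10; μ^(2)=6; μ^(3)=1; μ^(4)=-5

((0, 0, 0, 0, 1, 0); (0, 0, 0, 1, 1, 1); (0, 1, 0, 0, 0, 1); (3, 0, 3, 0, 0, 0))


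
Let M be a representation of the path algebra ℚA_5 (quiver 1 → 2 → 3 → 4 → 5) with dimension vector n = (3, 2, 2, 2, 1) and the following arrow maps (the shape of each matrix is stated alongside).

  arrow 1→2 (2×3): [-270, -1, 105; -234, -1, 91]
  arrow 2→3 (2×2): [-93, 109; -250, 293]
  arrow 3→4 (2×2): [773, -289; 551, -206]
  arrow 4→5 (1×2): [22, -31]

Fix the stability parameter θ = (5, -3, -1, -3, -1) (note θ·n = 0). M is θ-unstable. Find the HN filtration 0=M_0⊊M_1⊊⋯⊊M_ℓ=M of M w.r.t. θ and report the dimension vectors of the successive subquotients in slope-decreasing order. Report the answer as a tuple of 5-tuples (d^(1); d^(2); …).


Via rank(M_{q-1}∘⋯∘M_p): M ≅ I[1,1], I[1,4], I[1,5].
μ_θ-semistable layers: μ^(1)=5; μ^(2)=-1/2; μ^(3)=-3/5

((1, 0, 0, 0, 0); (1, 1, 1, 1, 0); (1, 1, 1, 1, 1))


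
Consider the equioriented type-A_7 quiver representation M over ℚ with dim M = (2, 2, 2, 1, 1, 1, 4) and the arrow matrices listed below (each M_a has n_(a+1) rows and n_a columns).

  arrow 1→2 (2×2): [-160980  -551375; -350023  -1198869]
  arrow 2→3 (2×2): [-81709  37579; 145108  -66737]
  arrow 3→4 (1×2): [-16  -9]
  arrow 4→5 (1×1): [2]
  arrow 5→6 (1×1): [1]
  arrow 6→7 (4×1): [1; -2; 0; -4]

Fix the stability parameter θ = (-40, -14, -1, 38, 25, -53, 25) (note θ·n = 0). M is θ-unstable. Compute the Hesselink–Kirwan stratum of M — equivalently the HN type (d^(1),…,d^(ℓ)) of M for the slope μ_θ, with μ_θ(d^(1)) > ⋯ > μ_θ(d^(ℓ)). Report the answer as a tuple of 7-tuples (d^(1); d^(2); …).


Barcode: M ≅ I[1,3], I[1,7], I[7,7]^3. HN layers by μ_θ (5 steps, strictly decreasing):
  μ^(1)=25; μ^(2)=10/3; μ^(3)=-1; μ^(4)=-14; μ^(5)=-40

((0, 0, 0, 0, 0, 0, 4); (0, 0, 0, 1, 1, 1, 0); (0, 0, 2, 0, 0, 0, 0); (0, 2, 0, 0, 0, 0, 0); (2, 0, 0, 0, 0, 0, 0))


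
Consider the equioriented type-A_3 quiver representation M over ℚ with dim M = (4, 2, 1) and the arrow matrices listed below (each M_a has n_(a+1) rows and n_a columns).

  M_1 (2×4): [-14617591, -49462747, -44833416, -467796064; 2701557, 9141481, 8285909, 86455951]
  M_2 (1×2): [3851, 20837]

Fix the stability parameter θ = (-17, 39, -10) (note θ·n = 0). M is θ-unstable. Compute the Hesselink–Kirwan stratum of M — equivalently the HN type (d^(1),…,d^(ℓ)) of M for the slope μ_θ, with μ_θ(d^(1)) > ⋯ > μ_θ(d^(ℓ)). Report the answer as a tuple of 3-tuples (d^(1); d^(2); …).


Interval decomposition of M: I[1,1]^2, I[1,2], I[1,3].
HN type (ℓ=3): μ^(1)=39; μ^(2)=29/2; μ^(3)=-17

((0, 1, 0); (0, 1, 1); (4, 0, 0))


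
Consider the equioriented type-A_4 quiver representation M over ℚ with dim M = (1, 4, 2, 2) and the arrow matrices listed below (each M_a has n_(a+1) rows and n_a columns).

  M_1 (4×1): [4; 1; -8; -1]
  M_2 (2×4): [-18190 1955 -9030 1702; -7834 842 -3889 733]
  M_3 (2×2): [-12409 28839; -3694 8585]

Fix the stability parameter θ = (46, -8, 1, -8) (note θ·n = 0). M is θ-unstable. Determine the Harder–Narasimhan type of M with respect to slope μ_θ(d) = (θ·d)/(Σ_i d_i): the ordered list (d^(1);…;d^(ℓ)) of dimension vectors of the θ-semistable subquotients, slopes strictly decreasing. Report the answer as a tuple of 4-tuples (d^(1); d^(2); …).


Barcode: M ≅ I[1,4], I[2,2]^2, I[2,4]. HN layers by μ_θ (3 steps, strictly decreasing):
  μ^(1)=31/4; μ^(2)=-7/2; μ^(3)=-8

((1, 1, 1, 1); (0, 0, 1, 1); (0, 3, 0, 0))


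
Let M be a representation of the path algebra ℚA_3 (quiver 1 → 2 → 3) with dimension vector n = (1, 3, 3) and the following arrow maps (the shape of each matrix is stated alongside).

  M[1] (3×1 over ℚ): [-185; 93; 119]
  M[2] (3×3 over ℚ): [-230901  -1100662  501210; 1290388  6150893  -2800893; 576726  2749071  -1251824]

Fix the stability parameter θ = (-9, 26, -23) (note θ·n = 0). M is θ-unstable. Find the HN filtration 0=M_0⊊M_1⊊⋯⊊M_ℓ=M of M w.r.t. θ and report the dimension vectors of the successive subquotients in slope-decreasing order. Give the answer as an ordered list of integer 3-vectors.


Via rank(M_{q-1}∘⋯∘M_p): M ≅ I[1,3], I[2,3]^2.
μ_θ-semistable layers: μ^(1)=3/2; μ^(2)=-9

((0, 3, 3); (1, 0, 0))


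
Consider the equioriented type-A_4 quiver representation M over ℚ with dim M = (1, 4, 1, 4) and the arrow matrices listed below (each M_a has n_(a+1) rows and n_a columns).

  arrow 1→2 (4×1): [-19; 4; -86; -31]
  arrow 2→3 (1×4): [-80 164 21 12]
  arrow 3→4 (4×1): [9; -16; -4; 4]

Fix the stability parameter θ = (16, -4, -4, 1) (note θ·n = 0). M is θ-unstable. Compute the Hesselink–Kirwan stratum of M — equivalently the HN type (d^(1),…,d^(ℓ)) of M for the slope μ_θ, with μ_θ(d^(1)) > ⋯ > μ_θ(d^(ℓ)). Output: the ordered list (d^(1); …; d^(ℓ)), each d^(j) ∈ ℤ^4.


Interval decomposition of M: I[1,4], I[2,2]^3, I[4,4]^3.
HN type (ℓ=3): μ^(1)=9/4; μ^(2)=1; μ^(3)=-4

((1, 1, 1, 1); (0, 0, 0, 3); (0, 3, 0, 0))


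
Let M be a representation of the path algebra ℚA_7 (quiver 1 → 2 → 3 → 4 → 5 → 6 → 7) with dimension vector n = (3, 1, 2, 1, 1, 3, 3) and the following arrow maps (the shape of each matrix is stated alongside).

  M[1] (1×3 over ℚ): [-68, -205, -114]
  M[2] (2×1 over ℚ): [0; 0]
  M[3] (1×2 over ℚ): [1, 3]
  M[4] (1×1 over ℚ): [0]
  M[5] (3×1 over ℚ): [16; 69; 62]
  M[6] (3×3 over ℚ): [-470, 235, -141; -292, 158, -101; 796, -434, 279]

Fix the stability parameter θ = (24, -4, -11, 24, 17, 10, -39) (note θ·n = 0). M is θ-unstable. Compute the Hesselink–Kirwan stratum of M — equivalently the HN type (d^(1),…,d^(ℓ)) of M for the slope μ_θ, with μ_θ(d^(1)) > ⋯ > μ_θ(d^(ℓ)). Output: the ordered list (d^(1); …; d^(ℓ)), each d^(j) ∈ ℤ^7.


Interval decomposition of M: I[1,1]^2, I[1,2], I[3,3], I[3,4], I[5,7], I[6,6], I[6,7], I[7,7].
HN type (ℓ=6): μ^(1)=24; μ^(2)=10; μ^(3)=-4; μ^(4)=-11; μ^(5)=-29/2; μ^(6)=-39

((2, 0, 0, 1, 0, 0, 0); (1, 1, 0, 0, 0, 1, 0); (0, 0, 0, 0, 1, 1, 1); (0, 0, 2, 0, 0, 0, 0); (0, 0, 0, 0, 0, 1, 1); (0, 0, 0, 0, 0, 0, 1))


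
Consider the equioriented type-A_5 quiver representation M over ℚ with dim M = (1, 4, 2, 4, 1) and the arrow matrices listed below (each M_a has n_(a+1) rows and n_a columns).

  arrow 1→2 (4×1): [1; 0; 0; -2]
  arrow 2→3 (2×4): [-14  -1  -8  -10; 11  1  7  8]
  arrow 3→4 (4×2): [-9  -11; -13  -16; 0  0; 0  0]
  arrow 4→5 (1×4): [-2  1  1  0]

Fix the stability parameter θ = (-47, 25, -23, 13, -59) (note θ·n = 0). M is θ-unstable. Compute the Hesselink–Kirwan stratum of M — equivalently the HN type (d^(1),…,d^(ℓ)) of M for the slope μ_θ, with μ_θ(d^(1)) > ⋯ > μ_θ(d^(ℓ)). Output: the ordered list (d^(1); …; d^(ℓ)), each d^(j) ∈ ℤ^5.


Via rank(M_{q-1}∘⋯∘M_p): M ≅ I[1,4], I[2,2]^2, I[2,5], I[4,4]^2.
μ_θ-semistable layers: μ^(1)=25; μ^(2)=13; μ^(3)=1; μ^(4)=-11; μ^(5)=-47

((0, 2, 0, 0, 0); (0, 0, 0, 3, 0); (0, 1, 1, 0, 0); (0, 1, 1, 1, 1); (1, 0, 0, 0, 0))


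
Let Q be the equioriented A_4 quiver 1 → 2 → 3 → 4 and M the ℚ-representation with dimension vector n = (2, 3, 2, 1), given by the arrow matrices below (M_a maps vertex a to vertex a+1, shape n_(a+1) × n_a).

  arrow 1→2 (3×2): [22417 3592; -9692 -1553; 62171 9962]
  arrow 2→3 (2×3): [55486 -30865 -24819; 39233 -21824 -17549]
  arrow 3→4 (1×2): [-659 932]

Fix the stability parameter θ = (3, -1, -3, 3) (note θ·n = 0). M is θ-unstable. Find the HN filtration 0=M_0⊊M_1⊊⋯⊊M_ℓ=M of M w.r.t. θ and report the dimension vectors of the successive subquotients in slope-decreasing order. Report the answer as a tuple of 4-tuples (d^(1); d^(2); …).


Interval decomposition of M: I[1,2], I[1,4], I[2,3].
HN type (ℓ=4): μ^(1)=3; μ^(2)=1; μ^(3)=-1/3; μ^(4)=-2

((0, 0, 0, 1); (1, 1, 0, 0); (1, 1, 1, 0); (0, 1, 1, 0))


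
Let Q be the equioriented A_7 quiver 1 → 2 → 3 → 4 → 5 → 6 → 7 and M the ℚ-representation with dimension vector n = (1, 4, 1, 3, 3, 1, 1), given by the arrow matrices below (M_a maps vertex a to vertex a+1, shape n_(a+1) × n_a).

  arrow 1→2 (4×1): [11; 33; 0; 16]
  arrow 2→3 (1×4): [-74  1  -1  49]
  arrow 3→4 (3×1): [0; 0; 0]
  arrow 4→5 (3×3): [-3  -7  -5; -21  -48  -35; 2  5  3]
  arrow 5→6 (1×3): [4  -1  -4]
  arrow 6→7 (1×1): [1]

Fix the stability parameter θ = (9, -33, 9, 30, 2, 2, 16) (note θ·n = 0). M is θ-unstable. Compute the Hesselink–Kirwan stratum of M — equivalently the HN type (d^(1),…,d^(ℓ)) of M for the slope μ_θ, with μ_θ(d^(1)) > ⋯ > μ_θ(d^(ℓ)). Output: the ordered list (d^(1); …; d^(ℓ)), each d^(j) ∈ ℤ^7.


Barcode: M ≅ I[1,3], I[2,2]^3, I[4,5]^2, I[4,7]. HN layers by μ_θ (5 steps, strictly decreasing):
  μ^(1)=16; μ^(2)=34/3; μ^(3)=9; μ^(4)=-12; μ^(5)=-33

((0, 0, 0, 2, 2, 0, 1); (0, 0, 0, 1, 1, 1, 0); (0, 0, 1, 0, 0, 0, 0); (1, 1, 0, 0, 0, 0, 0); (0, 3, 0, 0, 0, 0, 0))


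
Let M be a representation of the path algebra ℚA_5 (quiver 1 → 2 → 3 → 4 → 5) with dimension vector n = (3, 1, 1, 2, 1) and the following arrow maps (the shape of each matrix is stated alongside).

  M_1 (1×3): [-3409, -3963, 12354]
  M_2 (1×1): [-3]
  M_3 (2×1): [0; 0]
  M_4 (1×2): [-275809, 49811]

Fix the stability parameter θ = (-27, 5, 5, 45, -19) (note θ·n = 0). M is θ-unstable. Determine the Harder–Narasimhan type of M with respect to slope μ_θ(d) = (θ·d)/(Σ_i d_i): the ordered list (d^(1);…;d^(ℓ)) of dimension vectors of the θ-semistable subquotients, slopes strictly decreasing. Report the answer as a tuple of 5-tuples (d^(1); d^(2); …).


Barcode: M ≅ I[1,1]^2, I[1,3], I[4,4], I[4,5]. HN layers by μ_θ (4 steps, strictly decreasing):
  μ^(1)=45; μ^(2)=13; μ^(3)=5; μ^(4)=-27

((0, 0, 0, 1, 0); (0, 0, 0, 1, 1); (0, 1, 1, 0, 0); (3, 0, 0, 0, 0))


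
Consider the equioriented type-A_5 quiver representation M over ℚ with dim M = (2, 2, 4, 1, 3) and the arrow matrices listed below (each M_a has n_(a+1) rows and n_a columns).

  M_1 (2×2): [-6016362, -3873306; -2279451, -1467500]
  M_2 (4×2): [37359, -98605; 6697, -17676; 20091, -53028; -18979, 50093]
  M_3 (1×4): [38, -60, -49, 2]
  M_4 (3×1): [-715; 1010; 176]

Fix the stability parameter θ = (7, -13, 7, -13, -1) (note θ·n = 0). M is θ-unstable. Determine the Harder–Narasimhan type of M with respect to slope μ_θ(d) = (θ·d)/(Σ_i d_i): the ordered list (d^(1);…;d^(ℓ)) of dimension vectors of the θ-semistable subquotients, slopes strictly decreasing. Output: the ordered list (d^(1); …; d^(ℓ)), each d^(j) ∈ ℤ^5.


Via rank(M_{q-1}∘⋯∘M_p): M ≅ I[1,3], I[1,5], I[3,3]^2, I[5,5]^2.
μ_θ-semistable layers: μ^(1)=7; μ^(2)=-1; μ^(3)=-3

((0, 0, 3, 0, 0); (0, 0, 0, 0, 3); (2, 2, 1, 1, 0))


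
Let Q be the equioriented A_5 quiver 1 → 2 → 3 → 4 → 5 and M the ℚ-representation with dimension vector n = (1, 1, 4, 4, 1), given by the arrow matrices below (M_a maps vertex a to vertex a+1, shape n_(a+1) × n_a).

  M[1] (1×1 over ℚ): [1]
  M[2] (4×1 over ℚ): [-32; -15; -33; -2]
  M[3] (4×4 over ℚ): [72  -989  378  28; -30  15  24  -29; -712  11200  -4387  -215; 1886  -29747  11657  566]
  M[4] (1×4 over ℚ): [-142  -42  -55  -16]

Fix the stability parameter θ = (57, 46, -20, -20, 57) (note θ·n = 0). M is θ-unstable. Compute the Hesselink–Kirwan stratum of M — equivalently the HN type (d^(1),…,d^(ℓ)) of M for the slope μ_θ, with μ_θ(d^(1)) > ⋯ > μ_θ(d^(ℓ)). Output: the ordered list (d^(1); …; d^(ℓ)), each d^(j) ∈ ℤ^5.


Interval decomposition of M: I[1,5], I[3,3], I[3,4]^2, I[4,4].
HN type (ℓ=3): μ^(1)=57; μ^(2)=63/4; μ^(3)=-20

((0, 0, 0, 0, 1); (1, 1, 1, 1, 0); (0, 0, 3, 3, 0))


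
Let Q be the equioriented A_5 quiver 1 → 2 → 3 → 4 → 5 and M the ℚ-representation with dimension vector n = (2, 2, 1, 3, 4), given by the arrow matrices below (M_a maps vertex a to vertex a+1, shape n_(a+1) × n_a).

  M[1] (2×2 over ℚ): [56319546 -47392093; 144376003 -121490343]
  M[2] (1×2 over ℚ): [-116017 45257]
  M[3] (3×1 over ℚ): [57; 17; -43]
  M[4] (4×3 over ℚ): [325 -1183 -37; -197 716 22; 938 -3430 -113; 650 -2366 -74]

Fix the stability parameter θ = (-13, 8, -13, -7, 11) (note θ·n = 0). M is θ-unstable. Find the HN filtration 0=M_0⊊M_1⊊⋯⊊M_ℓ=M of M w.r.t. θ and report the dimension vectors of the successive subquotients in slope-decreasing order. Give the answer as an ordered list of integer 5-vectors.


Via rank(M_{q-1}∘⋯∘M_p): M ≅ I[1,2], I[1,5], I[4,5]^2, I[5,5].
μ_θ-semistable layers: μ^(1)=11; μ^(2)=8; μ^(3)=-4; μ^(4)=-7; μ^(5)=-13

((0, 0, 0, 0, 4); (0, 1, 0, 0, 0); (0, 1, 1, 1, 0); (0, 0, 0, 2, 0); (2, 0, 0, 0, 0))


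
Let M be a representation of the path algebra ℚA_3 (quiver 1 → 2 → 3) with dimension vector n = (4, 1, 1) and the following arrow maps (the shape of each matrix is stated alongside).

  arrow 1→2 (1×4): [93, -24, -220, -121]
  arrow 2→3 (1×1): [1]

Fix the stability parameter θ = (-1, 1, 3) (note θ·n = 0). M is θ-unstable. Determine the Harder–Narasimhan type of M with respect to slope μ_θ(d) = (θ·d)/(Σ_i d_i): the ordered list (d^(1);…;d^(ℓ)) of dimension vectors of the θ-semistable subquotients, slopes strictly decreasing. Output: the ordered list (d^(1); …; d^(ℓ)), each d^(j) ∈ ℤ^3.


Interval decomposition of M: I[1,1]^3, I[1,3].
HN type (ℓ=3): μ^(1)=3; μ^(2)=1; μ^(3)=-1

((0, 0, 1); (0, 1, 0); (4, 0, 0))


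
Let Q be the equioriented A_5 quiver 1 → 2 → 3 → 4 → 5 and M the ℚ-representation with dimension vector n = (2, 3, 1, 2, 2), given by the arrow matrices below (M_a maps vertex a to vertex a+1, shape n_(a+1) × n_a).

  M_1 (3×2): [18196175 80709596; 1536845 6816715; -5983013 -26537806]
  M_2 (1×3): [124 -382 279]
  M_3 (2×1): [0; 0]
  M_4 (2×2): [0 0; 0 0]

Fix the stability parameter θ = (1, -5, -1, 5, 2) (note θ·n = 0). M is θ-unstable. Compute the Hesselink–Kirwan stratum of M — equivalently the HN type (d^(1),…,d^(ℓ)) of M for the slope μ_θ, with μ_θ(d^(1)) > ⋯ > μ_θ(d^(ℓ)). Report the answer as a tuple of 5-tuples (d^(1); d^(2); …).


Barcode: M ≅ I[1,2], I[1,3], I[2,2], I[4,4]^2, I[5,5]^2. HN layers by μ_θ (5 steps, strictly decreasing):
  μ^(1)=5; μ^(2)=2; μ^(3)=-1; μ^(4)=-2; μ^(5)=-5

((0, 0, 0, 2, 0); (0, 0, 0, 0, 2); (0, 0, 1, 0, 0); (2, 2, 0, 0, 0); (0, 1, 0, 0, 0))


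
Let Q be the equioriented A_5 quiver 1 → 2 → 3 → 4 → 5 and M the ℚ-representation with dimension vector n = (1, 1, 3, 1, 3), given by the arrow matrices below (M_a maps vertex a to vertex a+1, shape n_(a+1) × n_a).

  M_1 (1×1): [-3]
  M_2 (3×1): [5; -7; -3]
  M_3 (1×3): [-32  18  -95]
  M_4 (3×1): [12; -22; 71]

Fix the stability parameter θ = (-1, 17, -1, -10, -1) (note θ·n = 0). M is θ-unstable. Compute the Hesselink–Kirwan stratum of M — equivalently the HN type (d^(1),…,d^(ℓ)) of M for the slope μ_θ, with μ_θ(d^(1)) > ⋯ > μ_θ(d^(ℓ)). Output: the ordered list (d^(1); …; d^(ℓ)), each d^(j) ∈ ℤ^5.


Interval decomposition of M: I[1,5], I[3,3]^2, I[5,5]^2.
HN type (ℓ=2): μ^(1)=5/4; μ^(2)=-1

((0, 1, 1, 1, 1); (1, 0, 2, 0, 2))


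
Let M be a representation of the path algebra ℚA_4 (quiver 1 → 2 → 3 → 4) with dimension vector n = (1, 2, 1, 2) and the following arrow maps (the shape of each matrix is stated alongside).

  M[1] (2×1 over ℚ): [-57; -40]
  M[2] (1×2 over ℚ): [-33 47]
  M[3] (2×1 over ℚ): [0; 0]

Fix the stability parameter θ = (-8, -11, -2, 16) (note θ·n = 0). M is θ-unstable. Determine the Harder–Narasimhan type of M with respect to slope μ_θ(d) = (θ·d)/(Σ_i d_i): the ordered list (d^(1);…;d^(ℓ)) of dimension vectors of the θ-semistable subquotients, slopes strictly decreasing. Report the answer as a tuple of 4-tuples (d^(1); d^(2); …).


Via rank(M_{q-1}∘⋯∘M_p): M ≅ I[1,3], I[2,2], I[4,4]^2.
μ_θ-semistable layers: μ^(1)=16; μ^(2)=-2; μ^(3)=-19/2; μ^(4)=-11

((0, 0, 0, 2); (0, 0, 1, 0); (1, 1, 0, 0); (0, 1, 0, 0))


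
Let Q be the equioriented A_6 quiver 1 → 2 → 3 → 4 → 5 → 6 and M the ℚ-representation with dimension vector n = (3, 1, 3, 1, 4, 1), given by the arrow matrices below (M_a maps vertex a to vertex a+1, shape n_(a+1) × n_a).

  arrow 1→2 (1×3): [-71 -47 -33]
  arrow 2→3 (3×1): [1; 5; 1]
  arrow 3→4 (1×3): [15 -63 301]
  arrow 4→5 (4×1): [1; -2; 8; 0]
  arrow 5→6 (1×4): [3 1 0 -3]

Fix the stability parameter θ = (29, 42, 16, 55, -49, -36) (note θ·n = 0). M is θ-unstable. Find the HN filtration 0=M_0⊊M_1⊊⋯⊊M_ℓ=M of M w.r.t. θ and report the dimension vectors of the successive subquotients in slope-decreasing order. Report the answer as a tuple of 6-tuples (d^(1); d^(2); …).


Barcode: M ≅ I[1,1]^2, I[1,6], I[3,3]^2, I[5,5]^3. HN layers by μ_θ (4 steps, strictly decreasing):
  μ^(1)=29; μ^(2)=16; μ^(3)=19/2; μ^(4)=-49

((2, 0, 0, 0, 0, 0); (0, 0, 2, 0, 0, 0); (1, 1, 1, 1, 1, 1); (0, 0, 0, 0, 3, 0))


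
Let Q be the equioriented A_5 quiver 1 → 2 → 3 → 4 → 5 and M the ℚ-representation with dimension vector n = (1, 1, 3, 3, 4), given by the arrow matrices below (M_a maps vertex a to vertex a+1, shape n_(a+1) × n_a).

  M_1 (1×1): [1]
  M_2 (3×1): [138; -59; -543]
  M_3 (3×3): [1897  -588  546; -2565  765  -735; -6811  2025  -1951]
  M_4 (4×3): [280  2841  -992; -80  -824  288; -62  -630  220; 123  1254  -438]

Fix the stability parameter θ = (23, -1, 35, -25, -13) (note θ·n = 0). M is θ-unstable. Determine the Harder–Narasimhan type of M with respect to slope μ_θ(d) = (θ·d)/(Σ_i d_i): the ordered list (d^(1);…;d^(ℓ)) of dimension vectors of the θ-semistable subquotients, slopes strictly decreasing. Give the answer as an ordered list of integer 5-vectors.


Barcode: M ≅ I[1,3], I[3,5]^2, I[4,4], I[5,5]^2. HN layers by μ_θ (5 steps, strictly decreasing):
  μ^(1)=35; μ^(2)=11; μ^(3)=-1; μ^(4)=-13; μ^(5)=-25

((0, 0, 1, 0, 0); (1, 1, 0, 0, 0); (0, 0, 2, 2, 2); (0, 0, 0, 0, 2); (0, 0, 0, 1, 0))


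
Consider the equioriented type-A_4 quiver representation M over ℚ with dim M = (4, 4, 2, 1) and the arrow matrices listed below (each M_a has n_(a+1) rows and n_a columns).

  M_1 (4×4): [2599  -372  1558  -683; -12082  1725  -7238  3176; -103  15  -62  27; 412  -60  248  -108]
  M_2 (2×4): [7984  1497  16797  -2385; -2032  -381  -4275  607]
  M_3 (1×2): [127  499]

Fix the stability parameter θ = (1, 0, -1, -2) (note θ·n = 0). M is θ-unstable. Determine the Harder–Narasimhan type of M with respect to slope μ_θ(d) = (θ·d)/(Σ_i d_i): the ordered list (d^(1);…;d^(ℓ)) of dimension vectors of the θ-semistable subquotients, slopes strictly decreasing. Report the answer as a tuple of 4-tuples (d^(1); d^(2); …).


Interval decomposition of M: I[1,1], I[1,2], I[1,3], I[1,4], I[2,2].
HN type (ℓ=4): μ^(1)=1; μ^(2)=1/2; μ^(3)=0; μ^(4)=-1/2

((1, 0, 0, 0); (1, 1, 0, 0); (1, 2, 1, 0); (1, 1, 1, 1))


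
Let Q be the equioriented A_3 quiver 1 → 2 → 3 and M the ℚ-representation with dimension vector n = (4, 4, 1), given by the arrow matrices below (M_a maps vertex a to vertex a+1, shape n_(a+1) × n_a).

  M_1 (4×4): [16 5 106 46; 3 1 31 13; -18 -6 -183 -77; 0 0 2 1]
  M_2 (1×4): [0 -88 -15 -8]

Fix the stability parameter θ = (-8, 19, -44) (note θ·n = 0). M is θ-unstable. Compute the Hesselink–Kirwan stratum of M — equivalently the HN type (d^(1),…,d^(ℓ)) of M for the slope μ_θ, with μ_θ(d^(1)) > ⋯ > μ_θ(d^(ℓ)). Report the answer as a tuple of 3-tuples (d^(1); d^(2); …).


Interval decomposition of M: I[1,2]^3, I[1,3].
HN type (ℓ=3): μ^(1)=19; μ^(2)=-8; μ^(3)=-11

((0, 3, 0); (3, 0, 0); (1, 1, 1))


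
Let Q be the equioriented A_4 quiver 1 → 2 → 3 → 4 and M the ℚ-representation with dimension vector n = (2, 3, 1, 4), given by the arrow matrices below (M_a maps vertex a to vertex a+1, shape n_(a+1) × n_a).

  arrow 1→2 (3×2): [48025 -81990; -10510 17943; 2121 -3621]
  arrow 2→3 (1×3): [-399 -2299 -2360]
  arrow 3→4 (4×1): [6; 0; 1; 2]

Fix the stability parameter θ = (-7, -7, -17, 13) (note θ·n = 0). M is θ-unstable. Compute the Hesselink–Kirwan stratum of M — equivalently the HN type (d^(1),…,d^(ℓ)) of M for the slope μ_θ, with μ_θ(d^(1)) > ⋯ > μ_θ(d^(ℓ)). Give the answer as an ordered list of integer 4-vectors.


Barcode: M ≅ I[1,2], I[1,4], I[2,2], I[4,4]^3. HN layers by μ_θ (3 steps, strictly decreasing):
  μ^(1)=13; μ^(2)=-7; μ^(3)=-31/3

((0, 0, 0, 4); (1, 2, 0, 0); (1, 1, 1, 0))


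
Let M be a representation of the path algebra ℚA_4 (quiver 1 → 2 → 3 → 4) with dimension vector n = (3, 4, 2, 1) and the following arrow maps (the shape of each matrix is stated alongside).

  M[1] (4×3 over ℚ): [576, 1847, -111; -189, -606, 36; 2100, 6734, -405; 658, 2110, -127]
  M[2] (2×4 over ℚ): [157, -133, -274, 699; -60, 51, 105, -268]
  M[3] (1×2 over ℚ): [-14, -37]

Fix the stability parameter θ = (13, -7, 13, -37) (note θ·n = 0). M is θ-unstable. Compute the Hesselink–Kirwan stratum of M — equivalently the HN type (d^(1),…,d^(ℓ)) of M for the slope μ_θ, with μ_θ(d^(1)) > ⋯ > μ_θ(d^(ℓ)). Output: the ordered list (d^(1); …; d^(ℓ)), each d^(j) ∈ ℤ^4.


Interval decomposition of M: I[1,2], I[1,3], I[1,4], I[2,2].
HN type (ℓ=4): μ^(1)=13; μ^(2)=3; μ^(3)=-9/2; μ^(4)=-7

((0, 0, 1, 0); (2, 2, 0, 0); (1, 1, 1, 1); (0, 1, 0, 0))


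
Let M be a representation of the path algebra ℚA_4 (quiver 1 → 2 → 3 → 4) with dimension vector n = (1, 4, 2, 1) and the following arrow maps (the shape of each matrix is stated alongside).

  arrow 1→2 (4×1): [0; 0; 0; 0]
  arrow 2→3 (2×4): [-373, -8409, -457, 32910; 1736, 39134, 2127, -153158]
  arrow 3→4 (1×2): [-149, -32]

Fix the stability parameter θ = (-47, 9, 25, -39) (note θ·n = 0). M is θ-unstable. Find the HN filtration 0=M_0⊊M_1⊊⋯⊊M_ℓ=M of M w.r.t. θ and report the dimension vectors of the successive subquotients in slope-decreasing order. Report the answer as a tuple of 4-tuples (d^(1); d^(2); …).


Interval decomposition of M: I[1,1], I[2,2]^2, I[2,3], I[2,4].
HN type (ℓ=4): μ^(1)=25; μ^(2)=9; μ^(3)=-5/3; μ^(4)=-47

((0, 0, 1, 0); (0, 3, 0, 0); (0, 1, 1, 1); (1, 0, 0, 0))


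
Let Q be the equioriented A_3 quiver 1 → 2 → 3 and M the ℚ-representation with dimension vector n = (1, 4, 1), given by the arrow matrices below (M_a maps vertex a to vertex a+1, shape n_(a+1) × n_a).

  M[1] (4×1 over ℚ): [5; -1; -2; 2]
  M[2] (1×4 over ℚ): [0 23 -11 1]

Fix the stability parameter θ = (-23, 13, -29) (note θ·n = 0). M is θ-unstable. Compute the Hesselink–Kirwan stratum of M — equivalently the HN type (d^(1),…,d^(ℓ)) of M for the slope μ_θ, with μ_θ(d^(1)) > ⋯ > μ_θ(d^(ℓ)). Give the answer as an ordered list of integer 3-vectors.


Via rank(M_{q-1}∘⋯∘M_p): M ≅ I[1,3], I[2,2]^3.
μ_θ-semistable layers: μ^(1)=13; μ^(2)=-8; μ^(3)=-23

((0, 3, 0); (0, 1, 1); (1, 0, 0))


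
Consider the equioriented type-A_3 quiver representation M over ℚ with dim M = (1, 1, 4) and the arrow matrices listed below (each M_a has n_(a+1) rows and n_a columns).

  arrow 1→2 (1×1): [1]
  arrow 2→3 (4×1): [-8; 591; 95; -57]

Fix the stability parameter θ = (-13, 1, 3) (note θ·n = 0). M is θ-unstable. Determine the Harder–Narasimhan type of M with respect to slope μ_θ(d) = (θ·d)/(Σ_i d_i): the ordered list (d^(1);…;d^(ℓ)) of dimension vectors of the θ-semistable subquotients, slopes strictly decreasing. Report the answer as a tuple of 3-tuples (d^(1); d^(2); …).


Interval decomposition of M: I[1,3], I[3,3]^3.
HN type (ℓ=3): μ^(1)=3; μ^(2)=1; μ^(3)=-13

((0, 0, 4); (0, 1, 0); (1, 0, 0))
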